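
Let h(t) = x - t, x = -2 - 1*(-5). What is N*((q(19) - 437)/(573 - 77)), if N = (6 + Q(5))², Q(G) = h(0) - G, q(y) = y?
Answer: -418/31 ≈ -13.484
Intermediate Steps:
x = 3 (x = -2 + 5 = 3)
h(t) = 3 - t
Q(G) = 3 - G (Q(G) = (3 - 1*0) - G = (3 + 0) - G = 3 - G)
N = 16 (N = (6 + (3 - 1*5))² = (6 + (3 - 5))² = (6 - 2)² = 4² = 16)
N*((q(19) - 437)/(573 - 77)) = 16*((19 - 437)/(573 - 77)) = 16*(-418/496) = 16*(-418*1/496) = 16*(-209/248) = -418/31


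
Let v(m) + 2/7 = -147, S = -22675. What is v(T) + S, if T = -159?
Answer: -159756/7 ≈ -22822.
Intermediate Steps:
v(m) = -1031/7 (v(m) = -2/7 - 147 = -1031/7)
v(T) + S = -1031/7 - 22675 = -159756/7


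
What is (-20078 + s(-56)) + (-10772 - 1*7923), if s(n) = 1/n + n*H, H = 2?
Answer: -2177561/56 ≈ -38885.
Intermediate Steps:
s(n) = 1/n + 2*n (s(n) = 1/n + n*2 = 1/n + 2*n)
(-20078 + s(-56)) + (-10772 - 1*7923) = (-20078 + (1/(-56) + 2*(-56))) + (-10772 - 1*7923) = (-20078 + (-1/56 - 112)) + (-10772 - 7923) = (-20078 - 6273/56) - 18695 = -1130641/56 - 18695 = -2177561/56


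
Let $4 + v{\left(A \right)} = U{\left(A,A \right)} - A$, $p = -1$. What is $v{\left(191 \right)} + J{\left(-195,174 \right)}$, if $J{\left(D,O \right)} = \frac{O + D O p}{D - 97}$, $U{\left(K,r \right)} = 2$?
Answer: $- \frac{22615}{73} \approx -309.79$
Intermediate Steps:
$J{\left(D,O \right)} = \frac{O - D O}{-97 + D}$ ($J{\left(D,O \right)} = \frac{O + D O \left(-1\right)}{D - 97} = \frac{O - D O}{-97 + D}$)
$v{\left(A \right)} = -2 - A$ ($v{\left(A \right)} = -4 - \left(-2 + A\right) = -2 - A$)
$v{\left(191 \right)} + J{\left(-195,174 \right)} = \left(-2 - 191\right) + \frac{174 \left(1 - -195\right)}{-97 - 195} = \left(-2 - 191\right) + \frac{174 \left(1 + 195\right)}{-292} = -193 + 174 \left(- \frac{1}{292}\right) 196 = -193 - \frac{8526}{73} = - \frac{22615}{73}$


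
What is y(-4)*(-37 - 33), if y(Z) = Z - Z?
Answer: 0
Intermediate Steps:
y(Z) = 0
y(-4)*(-37 - 33) = 0*(-37 - 33) = 0*(-70) = 0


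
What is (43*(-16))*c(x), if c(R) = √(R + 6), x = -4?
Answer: -688*√2 ≈ -972.98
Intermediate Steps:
c(R) = √(6 + R)
(43*(-16))*c(x) = (43*(-16))*√(6 - 4) = -688*√2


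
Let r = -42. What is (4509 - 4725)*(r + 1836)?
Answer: -387504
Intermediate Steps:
(4509 - 4725)*(r + 1836) = (4509 - 4725)*(-42 + 1836) = -216*1794 = -387504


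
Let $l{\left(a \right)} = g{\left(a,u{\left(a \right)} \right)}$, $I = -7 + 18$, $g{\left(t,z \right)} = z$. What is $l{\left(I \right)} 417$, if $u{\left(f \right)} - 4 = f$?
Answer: $6255$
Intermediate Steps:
$u{\left(f \right)} = 4 + f$
$I = 11$
$l{\left(a \right)} = 4 + a$
$l{\left(I \right)} 417 = \left(4 + 11\right) 417 = 15 \cdot 417 = 6255$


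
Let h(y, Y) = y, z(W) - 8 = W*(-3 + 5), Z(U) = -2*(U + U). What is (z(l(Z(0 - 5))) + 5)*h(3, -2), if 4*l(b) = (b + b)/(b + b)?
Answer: 81/2 ≈ 40.500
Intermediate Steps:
Z(U) = -4*U
l(b) = ¼ (l(b) = ((b + b)/(b + b))/4 = ((2*b)/((2*b)))/4 = ((2*b)*(1/(2*b)))/4 = (¼)*1 = ¼)
z(W) = 8 + 2*W (z(W) = 8 + W*(-3 + 5) = 8 + W*2 = 8 + 2*W)
(z(l(Z(0 - 5))) + 5)*h(3, -2) = ((8 + 2*(¼)) + 5)*3 = ((8 + ½) + 5)*3 = (17/2 + 5)*3 = (27/2)*3 = 81/2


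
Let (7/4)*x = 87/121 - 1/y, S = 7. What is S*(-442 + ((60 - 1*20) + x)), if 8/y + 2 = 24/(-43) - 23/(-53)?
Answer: -1549799707/551518 ≈ -2810.1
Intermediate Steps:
y = -18232/4841 (y = 8/(-2 + (24/(-43) - 23/(-53))) = 8/(-2 + (24*(-1/43) - 23*(-1/53))) = 8/(-2 + (-24/43 + 23/53)) = 8/(-2 - 283/2279) = 8/(-4841/2279) = 8*(-2279/4841) = -18232/4841 ≈ -3.7662)
x = 2171945/3860626 (x = 4*(87/121 - 1/(-18232/4841))/7 = 4*(87*(1/121) - 1*(-4841/18232))/7 = 4*(87/121 + 4841/18232)/7 = (4/7)*(2171945/2206072) = 2171945/3860626 ≈ 0.56259)
S*(-442 + ((60 - 1*20) + x)) = 7*(-442 + ((60 - 1*20) + 2171945/3860626)) = 7*(-442 + ((60 - 20) + 2171945/3860626)) = 7*(-442 + (40 + 2171945/3860626)) = 7*(-442 + 156596985/3860626) = 7*(-1549799707/3860626) = -1549799707/551518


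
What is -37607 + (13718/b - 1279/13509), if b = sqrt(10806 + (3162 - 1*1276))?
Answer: -508034242/13509 + 361*sqrt(3173)/167 ≈ -37485.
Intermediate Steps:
b = 2*sqrt(3173) (b = sqrt(10806 + (3162 - 1276)) = sqrt(10806 + 1886) = sqrt(12692) = 2*sqrt(3173) ≈ 112.66)
-37607 + (13718/b - 1279/13509) = -37607 + (13718/((2*sqrt(3173))) - 1279/13509) = -37607 + (13718*(sqrt(3173)/6346) - 1279*1/13509) = -37607 + (361*sqrt(3173)/167 - 1279/13509) = -37607 + (-1279/13509 + 361*sqrt(3173)/167) = -508034242/13509 + 361*sqrt(3173)/167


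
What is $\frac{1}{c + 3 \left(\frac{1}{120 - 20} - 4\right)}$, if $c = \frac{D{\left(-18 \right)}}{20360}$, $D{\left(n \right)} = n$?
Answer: $- \frac{25450}{304659} \approx -0.083536$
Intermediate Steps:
$c = - \frac{9}{10180}$ ($c = - \frac{18}{20360} = \left(-18\right) \frac{1}{20360} = - \frac{9}{10180} \approx -0.00088409$)
$\frac{1}{c + 3 \left(\frac{1}{120 - 20} - 4\right)} = \frac{1}{- \frac{9}{10180} + 3 \left(\frac{1}{120 - 20} - 4\right)} = \frac{1}{- \frac{9}{10180} + 3 \left(\frac{1}{100} + \left(-58 + 54\right)\right)} = \frac{1}{- \frac{9}{10180} + 3 \left(\frac{1}{100} - 4\right)} = \frac{1}{- \frac{9}{10180} + 3 \left(- \frac{399}{100}\right)} = \frac{1}{- \frac{9}{10180} - \frac{1197}{100}} = \frac{1}{- \frac{304659}{25450}} = - \frac{25450}{304659}$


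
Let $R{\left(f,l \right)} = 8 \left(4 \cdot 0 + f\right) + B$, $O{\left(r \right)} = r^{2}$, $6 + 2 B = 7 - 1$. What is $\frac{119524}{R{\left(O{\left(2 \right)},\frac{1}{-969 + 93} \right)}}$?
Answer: $\frac{29881}{8} \approx 3735.1$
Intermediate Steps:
$B = 0$ ($B = -3 + \frac{7 - 1}{2} = -3 + \frac{1}{2} \cdot 6 = -3 + 3 = 0$)
$R{\left(f,l \right)} = 8 f$ ($R{\left(f,l \right)} = 8 \left(4 \cdot 0 + f\right) + 0 = 8 \left(0 + f\right) + 0 = 8 f + 0 = 8 f$)
$\frac{119524}{R{\left(O{\left(2 \right)},\frac{1}{-969 + 93} \right)}} = \frac{119524}{8 \cdot 2^{2}} = \frac{119524}{8 \cdot 4} = \frac{119524}{32} = 119524 \cdot \frac{1}{32} = \frac{29881}{8}$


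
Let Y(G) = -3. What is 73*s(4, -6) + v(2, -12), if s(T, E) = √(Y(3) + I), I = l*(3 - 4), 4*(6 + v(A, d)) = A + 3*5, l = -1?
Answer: -7/4 + 73*I*√2 ≈ -1.75 + 103.24*I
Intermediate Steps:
v(A, d) = -9/4 + A/4 (v(A, d) = -6 + (A + 3*5)/4 = -6 + (A + 15)/4 = -6 + (15 + A)/4 = -6 + (15/4 + A/4) = -9/4 + A/4)
I = 1 (I = -(3 - 4) = -1*(-1) = 1)
s(T, E) = I*√2 (s(T, E) = √(-3 + 1) = √(-2) = I*√2)
73*s(4, -6) + v(2, -12) = 73*(I*√2) + (-9/4 + (¼)*2) = 73*I*√2 + (-9/4 + ½) = 73*I*√2 - 7/4 = -7/4 + 73*I*√2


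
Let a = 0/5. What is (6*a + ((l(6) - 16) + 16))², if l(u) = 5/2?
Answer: 25/4 ≈ 6.2500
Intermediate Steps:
a = 0 (a = 0*(⅕) = 0)
l(u) = 5/2 (l(u) = 5*(½) = 5/2)
(6*a + ((l(6) - 16) + 16))² = (6*0 + ((5/2 - 16) + 16))² = (0 + (-27/2 + 16))² = (0 + 5/2)² = (5/2)² = 25/4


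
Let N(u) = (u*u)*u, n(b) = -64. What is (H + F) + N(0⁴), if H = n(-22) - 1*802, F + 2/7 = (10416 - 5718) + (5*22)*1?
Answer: 27592/7 ≈ 3941.7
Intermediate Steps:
F = 33654/7 (F = -2/7 + ((10416 - 5718) + (5*22)*1) = -2/7 + (4698 + 110*1) = -2/7 + (4698 + 110) = -2/7 + 4808 = 33654/7 ≈ 4807.7)
N(u) = u³ (N(u) = u²*u = u³)
H = -866 (H = -64 - 1*802 = -64 - 802 = -866)
(H + F) + N(0⁴) = (-866 + 33654/7) + (0⁴)³ = 27592/7 + 0³ = 27592/7 + 0 = 27592/7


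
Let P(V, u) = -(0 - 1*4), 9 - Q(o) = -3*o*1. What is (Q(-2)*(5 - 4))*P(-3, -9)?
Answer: 12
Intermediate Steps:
Q(o) = 9 + 3*o (Q(o) = 9 - (-3*o) = 9 - (-3)*o = 9 + 3*o)
P(V, u) = 4 (P(V, u) = -(0 - 4) = -1*(-4) = 4)
(Q(-2)*(5 - 4))*P(-3, -9) = ((9 + 3*(-2))*(5 - 4))*4 = ((9 - 6)*1)*4 = (3*1)*4 = 3*4 = 12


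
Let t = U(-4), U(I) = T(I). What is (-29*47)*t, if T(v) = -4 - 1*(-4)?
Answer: 0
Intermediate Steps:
T(v) = 0 (T(v) = -4 + 4 = 0)
U(I) = 0
t = 0
(-29*47)*t = -29*47*0 = -1363*0 = 0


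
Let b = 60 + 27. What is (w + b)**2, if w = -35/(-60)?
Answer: 1104601/144 ≈ 7670.8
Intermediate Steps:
w = 7/12 (w = -35*(-1/60) = 7/12 ≈ 0.58333)
b = 87
(w + b)**2 = (7/12 + 87)**2 = (1051/12)**2 = 1104601/144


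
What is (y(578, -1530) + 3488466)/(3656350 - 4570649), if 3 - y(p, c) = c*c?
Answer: -1147569/914299 ≈ -1.2551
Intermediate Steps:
y(p, c) = 3 - c**2 (y(p, c) = 3 - c*c = 3 - c**2)
(y(578, -1530) + 3488466)/(3656350 - 4570649) = ((3 - 1*(-1530)**2) + 3488466)/(3656350 - 4570649) = ((3 - 1*2340900) + 3488466)/(-914299) = ((3 - 2340900) + 3488466)*(-1/914299) = (-2340897 + 3488466)*(-1/914299) = 1147569*(-1/914299) = -1147569/914299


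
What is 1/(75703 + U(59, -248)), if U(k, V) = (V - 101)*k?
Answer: 1/55112 ≈ 1.8145e-5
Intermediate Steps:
U(k, V) = k*(-101 + V) (U(k, V) = (-101 + V)*k = k*(-101 + V))
1/(75703 + U(59, -248)) = 1/(75703 + 59*(-101 - 248)) = 1/(75703 + 59*(-349)) = 1/(75703 - 20591) = 1/55112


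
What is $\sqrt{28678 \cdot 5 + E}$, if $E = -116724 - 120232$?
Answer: $i \sqrt{93566} \approx 305.89 i$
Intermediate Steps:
$E = -236956$ ($E = -116724 - 120232 = -236956$)
$\sqrt{28678 \cdot 5 + E} = \sqrt{28678 \cdot 5 - 236956} = \sqrt{143390 - 236956} = \sqrt{-93566} = i \sqrt{93566}$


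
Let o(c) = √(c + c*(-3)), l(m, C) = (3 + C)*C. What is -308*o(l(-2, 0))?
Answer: 0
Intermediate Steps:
l(m, C) = C*(3 + C)
o(c) = √2*√(-c) (o(c) = √(c - 3*c) = √(-2*c) = √2*√(-c))
-308*o(l(-2, 0)) = -308*√2*√(-0*(3 + 0)) = -308*√2*√(-0*3) = -308*√2*√(-1*0) = -308*√2*√0 = -308*√2*0 = -308*0 = 0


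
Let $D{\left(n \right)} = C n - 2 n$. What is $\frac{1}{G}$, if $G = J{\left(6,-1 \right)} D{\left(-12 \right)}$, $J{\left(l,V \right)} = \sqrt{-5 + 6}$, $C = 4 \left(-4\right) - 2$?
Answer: $\frac{1}{240} \approx 0.0041667$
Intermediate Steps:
$C = -18$ ($C = -16 - 2 = -18$)
$D{\left(n \right)} = - 20 n$ ($D{\left(n \right)} = - 18 n - 2 n = - 20 n$)
$J{\left(l,V \right)} = 1$ ($J{\left(l,V \right)} = \sqrt{1} = 1$)
$G = 240$ ($G = 1 \left(\left(-20\right) \left(-12\right)\right) = 1 \cdot 240 = 240$)
$\frac{1}{G} = \frac{1}{240}$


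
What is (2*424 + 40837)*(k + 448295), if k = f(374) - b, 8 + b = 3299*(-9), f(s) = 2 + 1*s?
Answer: 19940853450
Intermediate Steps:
f(s) = 2 + s
b = -29699 (b = -8 + 3299*(-9) = -8 - 29691 = -29699)
k = 30075 (k = (2 + 374) - 1*(-29699) = 376 + 29699 = 30075)
(2*424 + 40837)*(k + 448295) = (2*424 + 40837)*(30075 + 448295) = (848 + 40837)*478370 = 41685*478370 = 19940853450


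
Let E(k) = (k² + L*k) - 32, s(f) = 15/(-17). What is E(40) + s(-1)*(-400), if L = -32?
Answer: 10896/17 ≈ 640.94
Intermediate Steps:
s(f) = -15/17 (s(f) = 15*(-1/17) = -15/17)
E(k) = -32 + k² - 32*k (E(k) = (k² - 32*k) - 32 = -32 + k² - 32*k)
E(40) + s(-1)*(-400) = (-32 + 40² - 32*40) - 15/17*(-400) = (-32 + 1600 - 1280) + 6000/17 = 288 + 6000/17 = 10896/17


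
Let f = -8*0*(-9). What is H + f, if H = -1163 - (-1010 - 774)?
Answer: 621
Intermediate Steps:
f = 0 (f = 0*(-9) = 0)
H = 621 (H = -1163 - 1*(-1784) = -1163 + 1784 = 621)
H + f = 621 + 0 = 621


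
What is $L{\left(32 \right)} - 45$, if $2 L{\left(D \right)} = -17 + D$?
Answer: $- \frac{75}{2} \approx -37.5$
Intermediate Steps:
$L{\left(D \right)} = - \frac{17}{2} + \frac{D}{2}$ ($L{\left(D \right)} = \frac{-17 + D}{2} = - \frac{17}{2} + \frac{D}{2}$)
$L{\left(32 \right)} - 45 = \left(- \frac{17}{2} + \frac{1}{2} \cdot 32\right) - 45 = \left(- \frac{17}{2} + 16\right) - 45 = \frac{15}{2} - 45 = - \frac{75}{2}$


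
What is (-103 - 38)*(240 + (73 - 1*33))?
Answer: -39480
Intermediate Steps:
(-103 - 38)*(240 + (73 - 1*33)) = -141*(240 + (73 - 33)) = -141*(240 + 40) = -141*280 = -39480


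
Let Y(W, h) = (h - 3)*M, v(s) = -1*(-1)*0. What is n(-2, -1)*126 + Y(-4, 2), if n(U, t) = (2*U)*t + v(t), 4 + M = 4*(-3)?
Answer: 520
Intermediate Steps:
v(s) = 0 (v(s) = 1*0 = 0)
M = -16 (M = -4 + 4*(-3) = -4 - 12 = -16)
n(U, t) = 2*U*t (n(U, t) = (2*U)*t + 0 = 2*U*t + 0 = 2*U*t)
Y(W, h) = 48 - 16*h (Y(W, h) = (h - 3)*(-16) = (-3 + h)*(-16) = 48 - 16*h)
n(-2, -1)*126 + Y(-4, 2) = (2*(-2)*(-1))*126 + (48 - 16*2) = 4*126 + (48 - 32) = 504 + 16 = 520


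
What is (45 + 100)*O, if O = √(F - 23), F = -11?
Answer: 145*I*√34 ≈ 845.49*I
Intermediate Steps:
O = I*√34 (O = √(-11 - 23) = √(-34) = I*√34 ≈ 5.8309*I)
(45 + 100)*O = (45 + 100)*(I*√34) = 145*(I*√34) = 145*I*√34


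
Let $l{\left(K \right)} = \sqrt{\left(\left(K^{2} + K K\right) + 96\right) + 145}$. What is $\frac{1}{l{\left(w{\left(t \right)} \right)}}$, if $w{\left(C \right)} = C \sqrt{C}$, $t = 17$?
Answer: $\frac{\sqrt{10067}}{10067} \approx 0.0099667$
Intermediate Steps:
$w{\left(C \right)} = C^{\frac{3}{2}}$
$l{\left(K \right)} = \sqrt{241 + 2 K^{2}}$ ($l{\left(K \right)} = \sqrt{\left(\left(K^{2} + K^{2}\right) + 96\right) + 145} = \sqrt{\left(2 K^{2} + 96\right) + 145} = \sqrt{\left(96 + 2 K^{2}\right) + 145} = \sqrt{241 + 2 K^{2}}$)
$\frac{1}{l{\left(w{\left(t \right)} \right)}} = \frac{1}{\sqrt{241 + 2 \left(17^{\frac{3}{2}}\right)^{2}}} = \frac{1}{\sqrt{241 + 2 \left(17 \sqrt{17}\right)^{2}}} = \frac{1}{\sqrt{241 + 2 \cdot 4913}} = \frac{1}{\sqrt{241 + 9826}} = \frac{1}{\sqrt{10067}} = \frac{\sqrt{10067}}{10067}$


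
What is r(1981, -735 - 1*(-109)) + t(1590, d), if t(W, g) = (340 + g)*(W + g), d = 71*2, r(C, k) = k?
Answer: 834198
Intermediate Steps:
d = 142
r(1981, -735 - 1*(-109)) + t(1590, d) = (-735 - 1*(-109)) + (142² + 340*1590 + 340*142 + 1590*142) = (-735 + 109) + (20164 + 540600 + 48280 + 225780) = -626 + 834824 = 834198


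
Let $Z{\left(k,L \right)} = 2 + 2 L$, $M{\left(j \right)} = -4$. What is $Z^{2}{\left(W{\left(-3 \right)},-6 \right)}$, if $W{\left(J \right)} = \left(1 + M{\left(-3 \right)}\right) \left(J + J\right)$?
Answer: $100$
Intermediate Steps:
$W{\left(J \right)} = - 6 J$ ($W{\left(J \right)} = \left(1 - 4\right) \left(J + J\right) = - 3 \cdot 2 J = - 6 J$)
$Z^{2}{\left(W{\left(-3 \right)},-6 \right)} = \left(2 + 2 \left(-6\right)\right)^{2} = \left(2 - 12\right)^{2} = \left(-10\right)^{2} = 100$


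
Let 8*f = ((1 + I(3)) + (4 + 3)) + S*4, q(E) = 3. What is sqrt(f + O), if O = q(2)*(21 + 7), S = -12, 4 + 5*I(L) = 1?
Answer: sqrt(31570)/20 ≈ 8.8840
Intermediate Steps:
I(L) = -3/5 (I(L) = -4/5 + (1/5)*1 = -4/5 + 1/5 = -3/5)
O = 84 (O = 3*(21 + 7) = 3*28 = 84)
f = -203/40 (f = (((1 - 3/5) + (4 + 3)) - 12*4)/8 = ((2/5 + 7) - 48)/8 = (37/5 - 48)/8 = (1/8)*(-203/5) = -203/40 ≈ -5.0750)
sqrt(f + O) = sqrt(-203/40 + 84) = sqrt(3157/40) = sqrt(31570)/20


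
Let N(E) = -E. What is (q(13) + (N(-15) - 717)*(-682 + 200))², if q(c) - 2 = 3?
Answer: 114493580161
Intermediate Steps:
q(c) = 5 (q(c) = 2 + 3 = 5)
(q(13) + (N(-15) - 717)*(-682 + 200))² = (5 + (-1*(-15) - 717)*(-682 + 200))² = (5 + (15 - 717)*(-482))² = (5 - 702*(-482))² = (5 + 338364)² = 338369² = 114493580161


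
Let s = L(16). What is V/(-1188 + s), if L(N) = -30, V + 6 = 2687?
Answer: -383/174 ≈ -2.2011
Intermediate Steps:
V = 2681 (V = -6 + 2687 = 2681)
s = -30
V/(-1188 + s) = 2681/(-1188 - 30) = 2681/(-1218) = 2681*(-1/1218) = -383/174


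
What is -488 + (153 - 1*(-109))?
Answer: -226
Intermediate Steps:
-488 + (153 - 1*(-109)) = -488 + (153 + 109) = -488 + 262 = -226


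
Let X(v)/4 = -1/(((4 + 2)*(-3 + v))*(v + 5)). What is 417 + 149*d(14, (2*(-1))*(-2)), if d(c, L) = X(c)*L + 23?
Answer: 2408996/627 ≈ 3842.1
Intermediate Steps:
X(v) = -4/((-18 + 6*v)*(5 + v)) (X(v) = 4*(-1/(((4 + 2)*(-3 + v))*(v + 5))) = 4*(-1/((6*(-3 + v))*(5 + v))) = 4*(-1/((-18 + 6*v)*(5 + v))) = -4/((-18 + 6*v)*(5 + v)))
d(c, L) = 23 - 2*L/(-45 + 3*c**2 + 6*c) (d(c, L) = (-2/(-45 + 3*c**2 + 6*c))*L + 23 = -2*L/(-45 + 3*c**2 + 6*c) + 23 = 23 - 2*L/(-45 + 3*c**2 + 6*c))
417 + 149*d(14, (2*(-1))*(-2)) = 417 + 149*((-1035 - 2*2*(-1)*(-2) + 69*14**2 + 138*14)/(3*(-15 + 14**2 + 2*14))) = 417 + 149*((-1035 - (-4)*(-2) + 69*196 + 1932)/(3*(-15 + 196 + 28))) = 417 + 149*((1/3)*(-1035 - 2*4 + 13524 + 1932)/209) = 417 + 149*((1/3)*(1/209)*(-1035 - 8 + 13524 + 1932)) = 417 + 149*((1/3)*(1/209)*14413) = 417 + 149*(14413/627) = 417 + 2147537/627 = 2408996/627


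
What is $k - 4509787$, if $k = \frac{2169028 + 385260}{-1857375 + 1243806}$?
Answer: $- \frac{251551641281}{55779} \approx -4.5098 \cdot 10^{6}$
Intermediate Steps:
$k = - \frac{232208}{55779}$ ($k = \frac{2554288}{-613569} = 2554288 \left(- \frac{1}{613569}\right) = - \frac{232208}{55779} \approx -4.163$)
$k - 4509787 = - \frac{232208}{55779} - 4509787 = - \frac{251551641281}{55779}$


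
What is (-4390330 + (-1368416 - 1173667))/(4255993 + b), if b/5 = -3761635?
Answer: 6932413/14552182 ≈ 0.47638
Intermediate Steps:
b = -18808175 (b = 5*(-3761635) = -18808175)
(-4390330 + (-1368416 - 1173667))/(4255993 + b) = (-4390330 + (-1368416 - 1173667))/(4255993 - 18808175) = (-4390330 - 2542083)/(-14552182) = -6932413*(-1/14552182) = 6932413/14552182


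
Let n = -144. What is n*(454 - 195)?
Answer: -37296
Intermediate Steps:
n*(454 - 195) = -144*(454 - 195) = -144*259 = -37296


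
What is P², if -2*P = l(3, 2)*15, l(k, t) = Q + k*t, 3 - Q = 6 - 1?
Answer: 900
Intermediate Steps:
Q = -2 (Q = 3 - (6 - 1) = 3 - 1*5 = 3 - 5 = -2)
l(k, t) = -2 + k*t
P = -30 (P = -(-2 + 3*2)*15/2 = -(-2 + 6)*15/2 = -2*15 = -½*60 = -30)
P² = (-30)² = 900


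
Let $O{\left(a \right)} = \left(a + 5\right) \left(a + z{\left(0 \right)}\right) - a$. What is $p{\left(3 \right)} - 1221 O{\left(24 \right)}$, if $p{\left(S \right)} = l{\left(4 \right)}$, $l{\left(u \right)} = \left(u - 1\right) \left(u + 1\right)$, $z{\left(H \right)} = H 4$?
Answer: $-820497$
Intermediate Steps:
$z{\left(H \right)} = 4 H$
$l{\left(u \right)} = \left(1 + u\right) \left(-1 + u\right)$ ($l{\left(u \right)} = \left(-1 + u\right) \left(1 + u\right) = \left(1 + u\right) \left(-1 + u\right)$)
$p{\left(S \right)} = 15$ ($p{\left(S \right)} = -1 + 4^{2} = -1 + 16 = 15$)
$O{\left(a \right)} = - a + a \left(5 + a\right)$ ($O{\left(a \right)} = \left(a + 5\right) \left(a + 4 \cdot 0\right) - a = \left(5 + a\right) \left(a + 0\right) - a = \left(5 + a\right) a - a = a \left(5 + a\right) - a = - a + a \left(5 + a\right)$)
$p{\left(3 \right)} - 1221 O{\left(24 \right)} = 15 - 1221 \cdot 24 \left(4 + 24\right) = 15 - 1221 \cdot 24 \cdot 28 = 15 - 820512 = -820497$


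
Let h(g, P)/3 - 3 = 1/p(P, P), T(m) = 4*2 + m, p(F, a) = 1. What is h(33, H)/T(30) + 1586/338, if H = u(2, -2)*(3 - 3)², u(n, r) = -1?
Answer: 1237/247 ≈ 5.0081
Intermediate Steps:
T(m) = 8 + m
H = 0 (H = -(3 - 3)² = -1*0² = -1*0 = 0)
h(g, P) = 12 (h(g, P) = 9 + 3/1 = 9 + 3*1 = 9 + 3 = 12)
h(33, H)/T(30) + 1586/338 = 12/(8 + 30) + 1586/338 = 12/38 + 1586*(1/338) = 12*(1/38) + 61/13 = 6/19 + 61/13 = 1237/247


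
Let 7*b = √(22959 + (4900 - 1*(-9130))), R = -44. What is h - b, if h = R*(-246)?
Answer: 10824 - √36989/7 ≈ 10797.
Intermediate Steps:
h = 10824 (h = -44*(-246) = 10824)
b = √36989/7 (b = √(22959 + (4900 - 1*(-9130)))/7 = √(22959 + (4900 + 9130))/7 = √(22959 + 14030)/7 = √36989/7 ≈ 27.475)
h - b = 10824 - √36989/7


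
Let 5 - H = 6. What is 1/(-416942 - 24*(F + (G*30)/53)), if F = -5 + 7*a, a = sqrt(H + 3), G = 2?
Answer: -585464659/244050377776802 + 117978*sqrt(2)/122025188888401 ≈ -2.3976e-6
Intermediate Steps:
H = -1 (H = 5 - 1*6 = 5 - 6 = -1)
a = sqrt(2) (a = sqrt(-1 + 3) = sqrt(2) ≈ 1.4142)
F = -5 + 7*sqrt(2) ≈ 4.8995
1/(-416942 - 24*(F + (G*30)/53)) = 1/(-416942 - 24*((-5 + 7*sqrt(2)) + (2*30)/53)) = 1/(-416942 - 24*((-5 + 7*sqrt(2)) + 60*(1/53))) = 1/(-416942 - 24*((-5 + 7*sqrt(2)) + 60/53)) = 1/(-416942 - 24*(-205/53 + 7*sqrt(2))) = 1/(-416942 + (4920/53 - 168*sqrt(2))) = 1/(-22093006/53 - 168*sqrt(2))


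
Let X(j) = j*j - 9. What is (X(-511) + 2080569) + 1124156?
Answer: 3465837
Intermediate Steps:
X(j) = -9 + j**2 (X(j) = j**2 - 9 = -9 + j**2)
(X(-511) + 2080569) + 1124156 = ((-9 + (-511)**2) + 2080569) + 1124156 = ((-9 + 261121) + 2080569) + 1124156 = (261112 + 2080569) + 1124156 = 2341681 + 1124156 = 3465837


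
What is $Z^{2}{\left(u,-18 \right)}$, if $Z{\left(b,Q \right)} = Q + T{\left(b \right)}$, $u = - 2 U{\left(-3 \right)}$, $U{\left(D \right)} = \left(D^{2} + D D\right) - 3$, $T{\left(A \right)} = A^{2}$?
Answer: $777924$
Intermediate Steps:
$U{\left(D \right)} = -3 + 2 D^{2}$ ($U{\left(D \right)} = \left(D^{2} + D^{2}\right) - 3 = 2 D^{2} - 3 = -3 + 2 D^{2}$)
$u = -30$ ($u = - 2 \left(-3 + 2 \left(-3\right)^{2}\right) = - 2 \left(-3 + 2 \cdot 9\right) = - 2 \left(-3 + 18\right) = \left(-2\right) 15 = -30$)
$Z{\left(b,Q \right)} = Q + b^{2}$
$Z^{2}{\left(u,-18 \right)} = \left(-18 + \left(-30\right)^{2}\right)^{2} = \left(-18 + 900\right)^{2} = 882^{2} = 777924$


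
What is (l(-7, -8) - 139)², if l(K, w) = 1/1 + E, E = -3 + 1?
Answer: 19600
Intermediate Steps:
E = -2
l(K, w) = -1 (l(K, w) = 1/1 - 2 = 1 - 2 = -1)
(l(-7, -8) - 139)² = (-1 - 139)² = (-140)² = 19600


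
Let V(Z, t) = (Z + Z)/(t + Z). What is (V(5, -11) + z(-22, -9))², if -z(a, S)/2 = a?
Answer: 16129/9 ≈ 1792.1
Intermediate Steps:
V(Z, t) = 2*Z/(Z + t) (V(Z, t) = (2*Z)/(Z + t) = 2*Z/(Z + t))
z(a, S) = -2*a
(V(5, -11) + z(-22, -9))² = (2*5/(5 - 11) - 2*(-22))² = (2*5/(-6) + 44)² = (2*5*(-⅙) + 44)² = (-5/3 + 44)² = (127/3)² = 16129/9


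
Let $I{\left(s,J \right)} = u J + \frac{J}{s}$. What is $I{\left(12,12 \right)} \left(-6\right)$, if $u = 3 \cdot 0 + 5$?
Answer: $-366$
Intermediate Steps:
$u = 5$ ($u = 0 + 5 = 5$)
$I{\left(s,J \right)} = 5 J + \frac{J}{s}$
$I{\left(12,12 \right)} \left(-6\right) = \left(5 \cdot 12 + \frac{12}{12}\right) \left(-6\right) = \left(60 + 12 \cdot \frac{1}{12}\right) \left(-6\right) = \left(60 + 1\right) \left(-6\right) = 61 \left(-6\right) = -366$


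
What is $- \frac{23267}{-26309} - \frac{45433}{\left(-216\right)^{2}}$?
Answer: $- \frac{109751645}{1227472704} \approx -0.089413$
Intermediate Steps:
$- \frac{23267}{-26309} - \frac{45433}{\left(-216\right)^{2}} = \left(-23267\right) \left(- \frac{1}{26309}\right) - \frac{45433}{46656} = \frac{23267}{26309} - \frac{45433}{46656} = - \frac{109751645}{1227472704}$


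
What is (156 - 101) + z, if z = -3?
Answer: 52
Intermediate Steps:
(156 - 101) + z = (156 - 101) - 3 = 55 - 3 = 52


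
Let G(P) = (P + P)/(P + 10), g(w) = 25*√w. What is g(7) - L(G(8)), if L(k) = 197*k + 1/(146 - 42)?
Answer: -163913/936 + 25*√7 ≈ -108.98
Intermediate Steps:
G(P) = 2*P/(10 + P) (G(P) = (2*P)/(10 + P) = 2*P/(10 + P))
L(k) = 1/104 + 197*k (L(k) = 197*k + 1/104 = 1/104 + 197*k)
g(7) - L(G(8)) = 25*√7 - (1/104 + 197*(2*8/(10 + 8))) = 25*√7 - (1/104 + 197*(2*8/18)) = 25*√7 - (1/104 + 197*(2*8*(1/18))) = 25*√7 - (1/104 + 197*(8/9)) = 25*√7 - (1/104 + 1576/9) = 25*√7 - 1*163913/936 = 25*√7 - 163913/936 = -163913/936 + 25*√7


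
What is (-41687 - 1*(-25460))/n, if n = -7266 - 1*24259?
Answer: 16227/31525 ≈ 0.51473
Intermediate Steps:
n = -31525 (n = -7266 - 24259 = -31525)
(-41687 - 1*(-25460))/n = (-41687 - 1*(-25460))/(-31525) = (-41687 + 25460)*(-1/31525) = -16227*(-1/31525) = 16227/31525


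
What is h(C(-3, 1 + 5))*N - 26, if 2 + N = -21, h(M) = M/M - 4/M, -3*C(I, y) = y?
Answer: -95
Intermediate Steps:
C(I, y) = -y/3
h(M) = 1 - 4/M
N = -23 (N = -2 - 21 = -23)
h(C(-3, 1 + 5))*N - 26 = ((-4 - (1 + 5)/3)/((-(1 + 5)/3)))*(-23) - 26 = ((-4 - 1/3*6)/((-1/3*6)))*(-23) - 26 = ((-4 - 2)/(-2))*(-23) - 26 = -1/2*(-6)*(-23) - 26 = 3*(-23) - 26 = -69 - 26 = -95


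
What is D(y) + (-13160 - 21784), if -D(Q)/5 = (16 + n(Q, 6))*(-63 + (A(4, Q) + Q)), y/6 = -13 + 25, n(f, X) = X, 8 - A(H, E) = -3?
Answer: -37144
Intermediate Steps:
A(H, E) = 11 (A(H, E) = 8 - 1*(-3) = 8 + 3 = 11)
y = 72 (y = 6*(-13 + 25) = 6*12 = 72)
D(Q) = 5720 - 110*Q (D(Q) = -5*(16 + 6)*(-63 + (11 + Q)) = -110*(-52 + Q) = -5*(-1144 + 22*Q) = 5720 - 110*Q)
D(y) + (-13160 - 21784) = (5720 - 110*72) + (-13160 - 21784) = (5720 - 7920) - 34944 = -2200 - 34944 = -37144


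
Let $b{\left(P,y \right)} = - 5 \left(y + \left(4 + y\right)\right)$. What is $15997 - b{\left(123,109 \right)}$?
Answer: $17107$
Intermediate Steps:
$b{\left(P,y \right)} = -20 - 10 y$ ($b{\left(P,y \right)} = - 5 \left(4 + 2 y\right) = -20 - 10 y$)
$15997 - b{\left(123,109 \right)} = 15997 - \left(-20 - 1090\right) = 15997 - -1110 = 15997 + 1110 = 17107$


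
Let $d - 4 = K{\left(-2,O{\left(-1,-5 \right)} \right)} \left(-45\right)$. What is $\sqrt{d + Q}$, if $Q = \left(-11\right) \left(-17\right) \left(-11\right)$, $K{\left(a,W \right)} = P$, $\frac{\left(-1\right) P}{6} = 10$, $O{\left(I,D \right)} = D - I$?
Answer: $\sqrt{647} \approx 25.436$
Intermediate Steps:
$P = -60$ ($P = \left(-6\right) 10 = -60$)
$K{\left(a,W \right)} = -60$
$d = 2704$ ($d = 4 - -2700 = 4 + 2700 = 2704$)
$Q = -2057$ ($Q = 187 \left(-11\right) = -2057$)
$\sqrt{d + Q} = \sqrt{2704 - 2057} = \sqrt{647}$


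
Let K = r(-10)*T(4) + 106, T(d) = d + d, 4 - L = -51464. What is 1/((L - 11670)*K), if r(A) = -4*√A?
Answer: 53/427350924 + 4*I*√10/106837731 ≈ 1.2402e-7 + 1.184e-7*I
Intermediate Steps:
L = 51468 (L = 4 - 1*(-51464) = 4 + 51464 = 51468)
T(d) = 2*d
K = 106 - 32*I*√10 (K = (-4*I*√10)*(2*4) + 106 = -4*I*√10*8 + 106 = -32*I*√10 + 106 = 106 - 32*I*√10 ≈ 106.0 - 101.19*I)
1/((L - 11670)*K) = 1/((51468 - 11670)*(106 - 32*I*√10)) = 1/(39798*(106 - 32*I*√10))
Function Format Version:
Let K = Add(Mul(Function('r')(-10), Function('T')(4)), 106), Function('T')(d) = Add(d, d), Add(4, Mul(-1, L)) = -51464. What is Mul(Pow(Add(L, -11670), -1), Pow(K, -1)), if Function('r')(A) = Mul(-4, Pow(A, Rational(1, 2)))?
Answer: Add(Rational(53, 427350924), Mul(Rational(4, 106837731), I, Pow(10, Rational(1, 2)))) ≈ Add(1.2402e-7, Mul(1.1840e-7, I))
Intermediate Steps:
L = 51468 (L = Add(4, Mul(-1, -51464)) = Add(4, 51464) = 51468)
Function('T')(d) = Mul(2, d)
K = Add(106, Mul(-32, I, Pow(10, Rational(1, 2)))) (K = Add(Mul(Mul(-4, Pow(-10, Rational(1, 2))), Mul(2, 4)), 106) = Add(Mul(Mul(-4, Mul(I, Pow(10, Rational(1, 2)))), 8), 106) = Add(Mul(Mul(-4, I, Pow(10, Rational(1, 2))), 8), 106) = Add(Mul(-32, I, Pow(10, Rational(1, 2))), 106) = Add(106, Mul(-32, I, Pow(10, Rational(1, 2)))) ≈ Add(106.00, Mul(-101.19, I)))
Mul(Pow(Add(L, -11670), -1), Pow(K, -1)) = Mul(Pow(Add(51468, -11670), -1), Pow(Add(106, Mul(-32, I, Pow(10, Rational(1, 2)))), -1)) = Mul(Pow(39798, -1), Pow(Add(106, Mul(-32, I, Pow(10, Rational(1, 2)))), -1)) = Mul(Rational(1, 39798), Pow(Add(106, Mul(-32, I, Pow(10, Rational(1, 2)))), -1))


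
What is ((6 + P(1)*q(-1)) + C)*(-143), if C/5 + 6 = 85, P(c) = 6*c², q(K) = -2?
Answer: -55627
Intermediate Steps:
C = 395 (C = -30 + 5*85 = -30 + 425 = 395)
((6 + P(1)*q(-1)) + C)*(-143) = ((6 + (6*1²)*(-2)) + 395)*(-143) = ((6 + (6*1)*(-2)) + 395)*(-143) = ((6 + 6*(-2)) + 395)*(-143) = ((6 - 12) + 395)*(-143) = (-6 + 395)*(-143) = 389*(-143) = -55627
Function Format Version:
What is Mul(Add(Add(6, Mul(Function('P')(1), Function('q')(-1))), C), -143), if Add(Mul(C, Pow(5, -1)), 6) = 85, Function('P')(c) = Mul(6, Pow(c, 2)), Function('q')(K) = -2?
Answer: -55627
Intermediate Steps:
C = 395 (C = Add(-30, Mul(5, 85)) = Add(-30, 425) = 395)
Mul(Add(Add(6, Mul(Function('P')(1), Function('q')(-1))), C), -143) = Mul(Add(Add(6, Mul(Mul(6, Pow(1, 2)), -2)), 395), -143) = Mul(Add(Add(6, Mul(Mul(6, 1), -2)), 395), -143) = Mul(Add(Add(6, Mul(6, -2)), 395), -143) = Mul(Add(Add(6, -12), 395), -143) = Mul(Add(-6, 395), -143) = Mul(389, -143) = -55627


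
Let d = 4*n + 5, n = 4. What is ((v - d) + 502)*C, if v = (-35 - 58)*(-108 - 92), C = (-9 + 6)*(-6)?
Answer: 343458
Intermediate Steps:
C = 18 (C = -3*(-6) = 18)
d = 21 (d = 4*4 + 5 = 16 + 5 = 21)
v = 18600 (v = -93*(-200) = 18600)
((v - d) + 502)*C = ((18600 - 1*21) + 502)*18 = ((18600 - 21) + 502)*18 = (18579 + 502)*18 = 19081*18 = 343458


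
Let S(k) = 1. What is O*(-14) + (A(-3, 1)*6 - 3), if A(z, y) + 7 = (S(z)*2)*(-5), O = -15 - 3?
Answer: 147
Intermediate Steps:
O = -18
A(z, y) = -17 (A(z, y) = -7 + (1*2)*(-5) = -7 + 2*(-5) = -7 - 10 = -17)
O*(-14) + (A(-3, 1)*6 - 3) = -18*(-14) + (-17*6 - 3) = 252 + (-102 - 3) = 252 - 105 = 147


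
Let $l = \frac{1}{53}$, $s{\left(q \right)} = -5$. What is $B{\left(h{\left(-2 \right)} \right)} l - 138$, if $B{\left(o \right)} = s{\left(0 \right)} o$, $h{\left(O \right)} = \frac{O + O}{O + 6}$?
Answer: $- \frac{7309}{53} \approx -137.91$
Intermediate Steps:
$h{\left(O \right)} = \frac{2 O}{6 + O}$
$B{\left(o \right)} = - 5 o$
$l = \frac{1}{53} \approx 0.018868$
$B{\left(h{\left(-2 \right)} \right)} l - 138 = - 5 \cdot 2 \left(-2\right) \frac{1}{6 - 2} \cdot \frac{1}{53} - 138 = - 5 \cdot 2 \left(-2\right) \frac{1}{4} \cdot \frac{1}{53} - 138 = \left(-5\right) \left(-1\right) \frac{1}{53} - 138 = 5 \cdot \frac{1}{53} - 138 = \frac{5}{53} - 138 = - \frac{7309}{53}$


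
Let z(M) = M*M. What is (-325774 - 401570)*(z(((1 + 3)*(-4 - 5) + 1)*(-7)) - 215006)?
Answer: 112724500464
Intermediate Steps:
z(M) = M²
(-325774 - 401570)*(z(((1 + 3)*(-4 - 5) + 1)*(-7)) - 215006) = (-325774 - 401570)*((((1 + 3)*(-4 - 5) + 1)*(-7))² - 215006) = -727344*(((4*(-9) + 1)*(-7))² - 215006) = -727344*(((-36 + 1)*(-7))² - 215006) = -727344*((-35*(-7))² - 215006) = -727344*(245² - 215006) = -727344*(60025 - 215006) = -727344*(-154981) = 112724500464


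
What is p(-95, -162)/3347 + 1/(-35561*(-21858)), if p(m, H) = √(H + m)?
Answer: 1/777292338 + I*√257/3347 ≈ 1.2865e-9 + 0.0047897*I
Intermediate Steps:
p(-95, -162)/3347 + 1/(-35561*(-21858)) = √(-162 - 95)/3347 + 1/(-35561*(-21858)) = √(-257)*(1/3347) - 1/35561*(-1/21858) = (I*√257)*(1/3347) + 1/777292338 = I*√257/3347 + 1/777292338 = 1/777292338 + I*√257/3347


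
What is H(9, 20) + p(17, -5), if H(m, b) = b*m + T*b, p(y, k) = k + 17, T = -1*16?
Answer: -128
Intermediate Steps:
T = -16
p(y, k) = 17 + k
H(m, b) = -16*b + b*m (H(m, b) = b*m - 16*b = -16*b + b*m)
H(9, 20) + p(17, -5) = 20*(-16 + 9) + (17 - 5) = 20*(-7) + 12 = -140 + 12 = -128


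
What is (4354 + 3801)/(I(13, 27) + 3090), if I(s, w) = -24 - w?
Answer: 8155/3039 ≈ 2.6834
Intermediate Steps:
(4354 + 3801)/(I(13, 27) + 3090) = (4354 + 3801)/((-24 - 1*27) + 3090) = 8155/((-24 - 27) + 3090) = 8155/(-51 + 3090) = 8155/3039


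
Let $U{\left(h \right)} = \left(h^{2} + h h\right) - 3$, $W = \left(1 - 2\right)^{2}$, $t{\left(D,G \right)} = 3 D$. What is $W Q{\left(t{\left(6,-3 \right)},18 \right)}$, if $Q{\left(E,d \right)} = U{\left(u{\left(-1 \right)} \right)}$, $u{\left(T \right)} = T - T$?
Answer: $-3$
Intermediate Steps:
$W = 1$ ($W = \left(-1\right)^{2} = 1$)
$u{\left(T \right)} = 0$
$U{\left(h \right)} = -3 + 2 h^{2}$ ($U{\left(h \right)} = \left(h^{2} + h^{2}\right) - 3 = 2 h^{2} - 3 = -3 + 2 h^{2}$)
$Q{\left(E,d \right)} = -3$ ($Q{\left(E,d \right)} = -3 + 2 \cdot 0^{2} = -3 + 2 \cdot 0 = -3 + 0 = -3$)
$W Q{\left(t{\left(6,-3 \right)},18 \right)} = 1 \left(-3\right) = -3$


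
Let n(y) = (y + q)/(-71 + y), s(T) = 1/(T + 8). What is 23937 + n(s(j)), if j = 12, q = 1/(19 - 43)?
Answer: 203799617/8514 ≈ 23937.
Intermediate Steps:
q = -1/24 (q = 1/(-24) = -1/24 ≈ -0.041667)
s(T) = 1/(8 + T)
n(y) = (-1/24 + y)/(-71 + y) (n(y) = (y - 1/24)/(-71 + y) = (-1/24 + y)/(-71 + y))
23937 + n(s(j)) = 23937 + (-1/24 + 1/(8 + 12))/(-71 + 1/(8 + 12)) = 23937 + (-1/24 + 1/20)/(-71 + 1/20) = 23937 + (1/120)/(-1419/20) = 23937 - 20/1419*1/120 = 23937 - 1/8514 = 203799617/8514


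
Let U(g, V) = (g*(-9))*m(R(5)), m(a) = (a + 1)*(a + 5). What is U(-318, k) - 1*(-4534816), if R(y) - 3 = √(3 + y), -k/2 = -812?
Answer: 4649296 + 68688*√2 ≈ 4.7464e+6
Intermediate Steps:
k = 1624 (k = -2*(-812) = 1624)
R(y) = 3 + √(3 + y)
m(a) = (1 + a)*(5 + a)
U(g, V) = -9*g*(23 + (3 + 2*√2)² + 12*√2) (U(g, V) = (g*(-9))*(5 + (3 + √(3 + 5))² + 6*(3 + √(3 + 5))) = (-9*g)*(5 + (3 + √8)² + 6*(3 + √8)) = (-9*g)*(5 + (3 + 2*√2)² + 6*(3 + 2*√2)) = (-9*g)*(5 + (3 + 2*√2)² + (18 + 12*√2)) = (-9*g)*(23 + (3 + 2*√2)² + 12*√2) = -9*g*(23 + (3 + 2*√2)² + 12*√2))
U(-318, k) - 1*(-4534816) = 72*(-318)*(-5 - 3*√2) - 1*(-4534816) = (114480 + 68688*√2) + 4534816 = 4649296 + 68688*√2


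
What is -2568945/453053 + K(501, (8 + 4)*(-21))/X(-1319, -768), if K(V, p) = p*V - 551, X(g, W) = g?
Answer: 54060041104/597576907 ≈ 90.465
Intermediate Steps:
K(V, p) = -551 + V*p (K(V, p) = V*p - 551 = -551 + V*p)
-2568945/453053 + K(501, (8 + 4)*(-21))/X(-1319, -768) = -2568945/453053 + (-551 + 501*((8 + 4)*(-21)))/(-1319) = -2568945*1/453053 + (-551 + 501*(12*(-21)))*(-1/1319) = -2568945/453053 + (-551 + 501*(-252))*(-1/1319) = -2568945/453053 + (-551 - 126252)*(-1/1319) = -2568945/453053 - 126803*(-1/1319) = -2568945/453053 + 126803/1319 = 54060041104/597576907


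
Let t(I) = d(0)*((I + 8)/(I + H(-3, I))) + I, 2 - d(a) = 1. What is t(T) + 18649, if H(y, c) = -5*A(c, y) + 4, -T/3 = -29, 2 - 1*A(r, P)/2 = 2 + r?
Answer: 18005391/961 ≈ 18736.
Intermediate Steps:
A(r, P) = -2*r (A(r, P) = 4 - 2*(2 + r) = 4 + (-4 - 2*r) = -2*r)
T = 87 (T = -3*(-29) = 87)
d(a) = 1 (d(a) = 2 - 1*1 = 2 - 1 = 1)
H(y, c) = 4 + 10*c (H(y, c) = -(-10)*c + 4 = 10*c + 4 = 4 + 10*c)
t(I) = I + (8 + I)/(4 + 11*I) (t(I) = 1*((I + 8)/(I + (4 + 10*I))) + I = 1*((8 + I)/(4 + 11*I)) + I = (8 + I)/(4 + 11*I) + I = I + (8 + I)/(4 + 11*I))
t(T) + 18649 = (8 + 5*87 + 11*87²)/(4 + 11*87) + 18649 = (8 + 435 + 11*7569)/(4 + 957) + 18649 = (8 + 435 + 83259)/961 + 18649 = (1/961)*83702 + 18649 = 83702/961 + 18649 = 18005391/961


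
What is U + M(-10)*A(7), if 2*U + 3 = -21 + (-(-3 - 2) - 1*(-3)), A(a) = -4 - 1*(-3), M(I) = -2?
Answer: -6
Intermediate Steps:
A(a) = -1 (A(a) = -4 + 3 = -1)
U = -8 (U = -3/2 + (-21 + (-(-3 - 2) - 1*(-3)))/2 = -3/2 + (-21 + (-1*(-5) + 3))/2 = -3/2 + (-21 + (5 + 3))/2 = -3/2 + (-21 + 8)/2 = -3/2 + (½)*(-13) = -3/2 - 13/2 = -8)
U + M(-10)*A(7) = -8 - 2*(-1) = -8 + 2 = -6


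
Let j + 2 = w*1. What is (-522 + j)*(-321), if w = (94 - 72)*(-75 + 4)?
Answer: 669606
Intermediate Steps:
w = -1562 (w = 22*(-71) = -1562)
j = -1564 (j = -2 - 1562*1 = -2 - 1562 = -1564)
(-522 + j)*(-321) = (-522 - 1564)*(-321) = -2086*(-321) = 669606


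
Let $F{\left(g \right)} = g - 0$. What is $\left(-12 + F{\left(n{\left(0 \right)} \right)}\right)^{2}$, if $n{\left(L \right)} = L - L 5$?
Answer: $144$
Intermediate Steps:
$n{\left(L \right)} = - 4 L$ ($n{\left(L \right)} = L - 5 L = - 4 L$)
$F{\left(g \right)} = g$ ($F{\left(g \right)} = g + 0 = g$)
$\left(-12 + F{\left(n{\left(0 \right)} \right)}\right)^{2} = \left(-12 - 0\right)^{2} = \left(-12 + 0\right)^{2} = \left(-12\right)^{2} = 144$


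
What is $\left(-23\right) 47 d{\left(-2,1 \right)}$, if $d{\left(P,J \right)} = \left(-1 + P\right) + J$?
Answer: $2162$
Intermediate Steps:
$d{\left(P,J \right)} = -1 + J + P$
$\left(-23\right) 47 d{\left(-2,1 \right)} = \left(-23\right) 47 \left(-1 + 1 - 2\right) = \left(-1081\right) \left(-2\right) = 2162$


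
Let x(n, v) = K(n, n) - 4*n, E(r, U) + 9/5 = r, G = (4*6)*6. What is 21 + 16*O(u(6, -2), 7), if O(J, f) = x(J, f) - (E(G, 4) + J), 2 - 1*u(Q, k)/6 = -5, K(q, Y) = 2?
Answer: -27911/5 ≈ -5582.2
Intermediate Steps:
G = 144 (G = 24*6 = 144)
u(Q, k) = 42 (u(Q, k) = 12 - 6*(-5) = 12 + 30 = 42)
E(r, U) = -9/5 + r
x(n, v) = 2 - 4*n
O(J, f) = -701/5 - 5*J (O(J, f) = (2 - 4*J) - ((-9/5 + 144) + J) = (2 - 4*J) - (711/5 + J) = (2 - 4*J) + (-711/5 - J) = -701/5 - 5*J)
21 + 16*O(u(6, -2), 7) = 21 + 16*(-701/5 - 5*42) = 21 + 16*(-701/5 - 210) = 21 + 16*(-1751/5) = 21 - 28016/5 = -27911/5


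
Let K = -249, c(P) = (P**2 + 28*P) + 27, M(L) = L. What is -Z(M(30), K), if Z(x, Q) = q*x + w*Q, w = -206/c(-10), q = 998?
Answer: -1509842/51 ≈ -29605.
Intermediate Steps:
c(P) = 27 + P**2 + 28*P
w = 206/153 (w = -206/(27 + (-10)**2 + 28*(-10)) = -206/(27 + 100 - 280) = -206/(-153) = -206*(-1/153) = 206/153 ≈ 1.3464)
Z(x, Q) = 998*x + 206*Q/153
-Z(M(30), K) = -(998*30 + (206/153)*(-249)) = -(29940 - 17098/51) = -1*1509842/51 = -1509842/51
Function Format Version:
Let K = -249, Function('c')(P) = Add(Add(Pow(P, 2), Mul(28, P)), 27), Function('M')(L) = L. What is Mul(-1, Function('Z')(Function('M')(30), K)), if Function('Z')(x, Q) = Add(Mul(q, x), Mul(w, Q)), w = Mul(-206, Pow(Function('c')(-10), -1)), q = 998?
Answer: Rational(-1509842, 51) ≈ -29605.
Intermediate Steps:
Function('c')(P) = Add(27, Pow(P, 2), Mul(28, P))
w = Rational(206, 153) (w = Mul(-206, Pow(Add(27, Pow(-10, 2), Mul(28, -10)), -1)) = Mul(-206, Pow(Add(27, 100, -280), -1)) = Mul(-206, Pow(-153, -1)) = Mul(-206, Rational(-1, 153)) = Rational(206, 153) ≈ 1.3464)
Function('Z')(x, Q) = Add(Mul(998, x), Mul(Rational(206, 153), Q))
Mul(-1, Function('Z')(Function('M')(30), K)) = Mul(-1, Add(Mul(998, 30), Mul(Rational(206, 153), -249))) = Mul(-1, Add(29940, Rational(-17098, 51))) = Mul(-1, Rational(1509842, 51)) = Rational(-1509842, 51)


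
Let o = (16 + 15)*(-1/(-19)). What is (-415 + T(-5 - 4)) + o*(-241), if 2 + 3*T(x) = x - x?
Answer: -46106/57 ≈ -808.88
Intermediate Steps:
T(x) = -2/3 (T(x) = -2/3 + (x - x)/3 = -2/3 + (1/3)*0 = -2/3 + 0 = -2/3)
o = 31/19 (o = 31*(-1*(-1/19)) = 31*(1/19) = 31/19 ≈ 1.6316)
(-415 + T(-5 - 4)) + o*(-241) = (-415 - 2/3) + (31/19)*(-241) = -1247/3 - 7471/19 = -46106/57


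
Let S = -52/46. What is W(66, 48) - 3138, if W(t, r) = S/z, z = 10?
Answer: -360883/115 ≈ -3138.1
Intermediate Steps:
S = -26/23 (S = -52*1/46 = -26/23 ≈ -1.1304)
W(t, r) = -13/115 (W(t, r) = -26/23/10 = -26/23*⅒ = -13/115)
W(66, 48) - 3138 = -13/115 - 3138 = -360883/115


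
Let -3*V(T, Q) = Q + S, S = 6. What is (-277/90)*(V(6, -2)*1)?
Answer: 554/135 ≈ 4.1037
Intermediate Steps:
V(T, Q) = -2 - Q/3 (V(T, Q) = -(Q + 6)/3 = -(6 + Q)/3 = -2 - Q/3)
(-277/90)*(V(6, -2)*1) = (-277/90)*((-2 - 1/3*(-2))*1) = (-277*1/90)*((-2 + 2/3)*1) = -(-554)/135 = -277/90*(-4/3) = 554/135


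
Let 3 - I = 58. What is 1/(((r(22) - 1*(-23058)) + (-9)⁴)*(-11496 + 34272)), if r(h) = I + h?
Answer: 1/673850736 ≈ 1.4840e-9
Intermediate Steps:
I = -55 (I = 3 - 1*58 = 3 - 58 = -55)
r(h) = -55 + h
1/(((r(22) - 1*(-23058)) + (-9)⁴)*(-11496 + 34272)) = 1/((((-55 + 22) - 1*(-23058)) + (-9)⁴)*(-11496 + 34272)) = 1/(((-33 + 23058) + 6561)*22776) = 1/((23025 + 6561)*22776) = 1/(29586*22776) = 1/673850736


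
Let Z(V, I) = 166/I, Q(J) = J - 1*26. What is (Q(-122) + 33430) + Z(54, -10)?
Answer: 166327/5 ≈ 33265.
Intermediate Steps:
Q(J) = -26 + J (Q(J) = J - 26 = -26 + J)
(Q(-122) + 33430) + Z(54, -10) = ((-26 - 122) + 33430) + 166/(-10) = (-148 + 33430) + 166*(-⅒) = 33282 - 83/5 = 166327/5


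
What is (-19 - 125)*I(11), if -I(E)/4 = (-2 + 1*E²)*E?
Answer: 753984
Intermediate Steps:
I(E) = -4*E*(-2 + E²) (I(E) = -4*(-2 + 1*E²)*E = -4*(-2 + E²)*E = -4*E*(-2 + E²))
(-19 - 125)*I(11) = (-19 - 125)*(4*11*(2 - 1*11²)) = -576*11*(2 - 1*121) = -576*11*(2 - 121) = -576*11*(-119) = -144*(-5236) = 753984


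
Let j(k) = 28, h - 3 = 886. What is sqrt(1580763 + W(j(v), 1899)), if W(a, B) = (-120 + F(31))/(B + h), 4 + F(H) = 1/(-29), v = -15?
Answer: 3*sqrt(287042222320003)/40426 ≈ 1257.3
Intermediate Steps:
h = 889 (h = 3 + 886 = 889)
F(H) = -117/29 (F(H) = -4 + 1/(-29) = -4 - 1/29 = -117/29)
W(a, B) = -3597/(29*(889 + B)) (W(a, B) = (-120 - 117/29)/(B + 889) = -3597/(29*(889 + B)))
sqrt(1580763 + W(j(v), 1899)) = sqrt(1580763 - 3597/(25781 + 29*1899)) = sqrt(1580763 - 3597/(25781 + 55071)) = sqrt(1580763 - 3597/80852) = sqrt(127807846479/80852) = 3*sqrt(287042222320003)/40426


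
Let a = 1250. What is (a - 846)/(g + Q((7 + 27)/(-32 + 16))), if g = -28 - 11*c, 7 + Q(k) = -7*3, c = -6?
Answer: 202/5 ≈ 40.400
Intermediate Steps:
Q(k) = -28 (Q(k) = -7 - 7*3 = -7 - 21 = -28)
g = 38 (g = -28 - 11*(-6) = -28 + 66 = 38)
(a - 846)/(g + Q((7 + 27)/(-32 + 16))) = (1250 - 846)/(38 - 28) = 404/10 = 404*(⅒) = 202/5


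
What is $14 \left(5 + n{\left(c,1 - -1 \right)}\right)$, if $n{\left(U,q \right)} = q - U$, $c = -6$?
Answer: $182$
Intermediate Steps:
$14 \left(5 + n{\left(c,1 - -1 \right)}\right) = 14 \left(5 + \left(\left(1 - -1\right) - -6\right)\right) = 14 \left(5 + \left(\left(1 + 1\right) + 6\right)\right) = 14 \left(5 + \left(2 + 6\right)\right) = 14 \left(5 + 8\right) = 14 \cdot 13 = 182$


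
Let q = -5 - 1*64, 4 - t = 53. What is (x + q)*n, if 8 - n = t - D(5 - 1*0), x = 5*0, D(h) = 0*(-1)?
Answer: -3933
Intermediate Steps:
D(h) = 0
t = -49 (t = 4 - 1*53 = 4 - 53 = -49)
q = -69 (q = -5 - 64 = -69)
x = 0
n = 57 (n = 8 - (-49 - 1*0) = 8 - (-49 + 0) = 8 - 1*(-49) = 8 + 49 = 57)
(x + q)*n = (0 - 69)*57 = -69*57 = -3933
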